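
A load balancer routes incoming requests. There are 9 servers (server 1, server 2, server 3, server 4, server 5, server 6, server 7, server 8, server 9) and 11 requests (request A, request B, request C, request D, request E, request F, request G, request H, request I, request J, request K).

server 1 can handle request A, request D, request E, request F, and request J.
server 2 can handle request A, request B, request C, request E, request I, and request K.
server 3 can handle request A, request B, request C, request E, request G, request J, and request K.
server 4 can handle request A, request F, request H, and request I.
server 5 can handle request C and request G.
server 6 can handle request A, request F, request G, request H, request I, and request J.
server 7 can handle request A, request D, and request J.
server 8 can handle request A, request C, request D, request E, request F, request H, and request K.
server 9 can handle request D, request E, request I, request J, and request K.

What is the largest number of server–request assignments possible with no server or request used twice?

9

For example, pair server 1–request J, server 2–request I, server 3–request K, server 4–request F, server 5–request C, server 6–request G, server 7–request A, server 8–request H, server 9–request E.
This saturates every server, so 9 is the maximum.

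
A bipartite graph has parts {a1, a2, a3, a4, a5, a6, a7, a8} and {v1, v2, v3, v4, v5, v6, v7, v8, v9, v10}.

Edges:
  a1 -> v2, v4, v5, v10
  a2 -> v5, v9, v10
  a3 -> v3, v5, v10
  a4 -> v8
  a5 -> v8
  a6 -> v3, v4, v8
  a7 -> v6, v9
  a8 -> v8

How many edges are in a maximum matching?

A valid assignment of size 6: a1–v2, a2–v9, a3–v10, a4–v8, a6–v4, a7–v6.
The set {a4, a5, a8} has only 1 neighbour ({v8}), so by Hall's theorem at most 6 of the 8 left vertices can be matched.

6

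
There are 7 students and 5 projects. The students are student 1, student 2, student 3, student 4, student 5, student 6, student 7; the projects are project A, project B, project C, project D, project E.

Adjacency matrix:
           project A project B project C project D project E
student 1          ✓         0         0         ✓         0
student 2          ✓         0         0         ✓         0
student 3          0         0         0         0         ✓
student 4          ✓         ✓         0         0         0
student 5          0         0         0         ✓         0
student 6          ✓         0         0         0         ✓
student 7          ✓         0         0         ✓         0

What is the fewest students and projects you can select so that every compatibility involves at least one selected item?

A maximum matching has 4 edges (e.g. student 1–project D, student 2–project A, student 3–project E, student 4–project B).
By König's theorem the minimum vertex cover has the same size. One such cover is {student 4, project A, project D, project E}.

4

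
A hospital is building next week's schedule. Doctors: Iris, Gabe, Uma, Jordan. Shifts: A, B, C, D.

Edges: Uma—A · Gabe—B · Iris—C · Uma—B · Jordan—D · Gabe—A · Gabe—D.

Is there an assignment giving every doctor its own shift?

Yes

For example, pair Iris-C, Gabe-B, Uma-A, Jordan-D.
All 4 doctors are covered.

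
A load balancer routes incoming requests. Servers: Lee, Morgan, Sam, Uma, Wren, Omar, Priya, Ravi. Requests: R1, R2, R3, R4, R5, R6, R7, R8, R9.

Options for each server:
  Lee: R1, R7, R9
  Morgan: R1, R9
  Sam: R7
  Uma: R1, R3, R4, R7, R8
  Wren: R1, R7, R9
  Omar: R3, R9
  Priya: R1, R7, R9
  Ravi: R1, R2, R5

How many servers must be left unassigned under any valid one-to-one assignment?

2

One maximum matching: Lee→R9, Morgan→R1, Sam→R7, Uma→R4, Omar→R3, Ravi→R5.
The set {Lee, Morgan, Sam, Wren, Priya} has only 3 neighbours ({R1, R7, R9}), so by Hall's theorem at most 6 of the 8 servers can be matched.
That matches 6 of the 8, leaving 2 unmatched; no matching can do better.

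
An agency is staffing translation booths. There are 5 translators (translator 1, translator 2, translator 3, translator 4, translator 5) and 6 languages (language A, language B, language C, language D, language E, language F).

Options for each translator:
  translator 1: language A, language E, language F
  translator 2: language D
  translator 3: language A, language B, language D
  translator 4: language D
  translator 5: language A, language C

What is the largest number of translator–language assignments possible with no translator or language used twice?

A valid assignment of size 4: translator 1–language F, translator 2–language D, translator 3–language B, translator 5–language A.
The set {translator 2, translator 4} has only 1 neighbour ({language D}), so by Hall's theorem at most 4 of the 5 translators can be matched.

4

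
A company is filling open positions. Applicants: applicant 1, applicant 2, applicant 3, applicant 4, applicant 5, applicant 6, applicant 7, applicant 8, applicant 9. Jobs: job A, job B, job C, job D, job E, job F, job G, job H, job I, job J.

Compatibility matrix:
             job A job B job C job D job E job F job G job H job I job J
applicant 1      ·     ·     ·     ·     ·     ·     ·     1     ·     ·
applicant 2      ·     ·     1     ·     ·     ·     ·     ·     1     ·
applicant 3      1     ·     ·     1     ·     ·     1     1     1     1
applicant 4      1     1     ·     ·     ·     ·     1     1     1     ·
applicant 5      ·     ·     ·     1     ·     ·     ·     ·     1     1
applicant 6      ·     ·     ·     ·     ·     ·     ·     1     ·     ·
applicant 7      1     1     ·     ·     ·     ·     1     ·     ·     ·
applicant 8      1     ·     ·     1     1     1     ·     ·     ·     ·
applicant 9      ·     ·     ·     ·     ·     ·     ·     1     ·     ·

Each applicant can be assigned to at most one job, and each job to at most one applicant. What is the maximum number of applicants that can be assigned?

A valid assignment of size 7: applicant 1-job H, applicant 2-job I, applicant 3-job D, applicant 4-job B, applicant 5-job J, applicant 7-job G, applicant 8-job A.
The set {applicant 1, applicant 6, applicant 9} has only 1 neighbour ({job H}), so by Hall's theorem at most 7 of the 9 applicants can be matched.

7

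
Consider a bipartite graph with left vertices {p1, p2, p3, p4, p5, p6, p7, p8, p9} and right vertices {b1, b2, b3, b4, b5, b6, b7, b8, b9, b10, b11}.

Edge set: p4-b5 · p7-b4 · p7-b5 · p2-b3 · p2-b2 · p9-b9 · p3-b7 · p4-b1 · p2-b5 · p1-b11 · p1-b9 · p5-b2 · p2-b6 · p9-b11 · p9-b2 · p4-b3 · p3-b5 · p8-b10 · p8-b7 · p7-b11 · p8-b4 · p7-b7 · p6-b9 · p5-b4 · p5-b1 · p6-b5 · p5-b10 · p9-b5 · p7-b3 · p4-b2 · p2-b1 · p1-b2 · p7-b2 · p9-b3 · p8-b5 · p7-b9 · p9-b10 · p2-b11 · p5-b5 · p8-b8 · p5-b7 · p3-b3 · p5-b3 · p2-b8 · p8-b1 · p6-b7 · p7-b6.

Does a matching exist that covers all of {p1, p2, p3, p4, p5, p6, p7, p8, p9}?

Yes

A valid assignment of size 9: p1-b11, p2-b8, p3-b3, p4-b2, p5-b4, p6-b9, p7-b7, p8-b1, p9-b5.
Every left vertex is matched, so this matching saturates all of them.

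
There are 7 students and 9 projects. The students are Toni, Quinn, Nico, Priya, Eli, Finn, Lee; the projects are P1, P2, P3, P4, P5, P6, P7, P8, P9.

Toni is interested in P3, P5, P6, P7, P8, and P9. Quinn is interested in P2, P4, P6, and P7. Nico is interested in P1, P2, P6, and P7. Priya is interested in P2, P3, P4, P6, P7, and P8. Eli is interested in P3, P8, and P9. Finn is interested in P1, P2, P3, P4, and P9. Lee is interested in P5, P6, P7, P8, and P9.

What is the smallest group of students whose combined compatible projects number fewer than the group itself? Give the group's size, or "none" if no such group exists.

none

A matching saturating every student exists, for instance Toni→P8, Quinn→P6, Nico→P1, Priya→P2, Eli→P9, Finn→P3, Lee→P7.
By Hall's marriage theorem, this means |N(S)| ≥ |S| for every subset S, so no violating subset exists.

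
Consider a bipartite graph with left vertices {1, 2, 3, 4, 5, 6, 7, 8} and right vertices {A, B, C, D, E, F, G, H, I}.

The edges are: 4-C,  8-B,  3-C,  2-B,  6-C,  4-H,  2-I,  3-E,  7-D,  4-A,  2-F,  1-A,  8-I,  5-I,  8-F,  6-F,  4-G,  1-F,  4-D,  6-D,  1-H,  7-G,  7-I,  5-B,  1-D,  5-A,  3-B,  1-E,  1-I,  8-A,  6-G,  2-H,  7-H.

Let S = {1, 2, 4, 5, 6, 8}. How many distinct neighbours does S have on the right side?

9

The union of neighbours of {1, 2, 4, 5, 6, 8} is {A, B, C, D, E, F, G, H, I}, which has 9 elements.
Since |N(S)| = 9 ≥ |S| = 6, Hall's condition holds for this subset.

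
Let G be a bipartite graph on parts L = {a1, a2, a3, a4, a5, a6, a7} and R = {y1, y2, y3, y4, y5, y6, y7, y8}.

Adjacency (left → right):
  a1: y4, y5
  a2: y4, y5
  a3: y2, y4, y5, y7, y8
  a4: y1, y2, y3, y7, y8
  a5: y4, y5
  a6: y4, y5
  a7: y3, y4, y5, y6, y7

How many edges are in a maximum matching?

A valid assignment of size 5: a1-y5, a2-y4, a3-y8, a4-y3, a7-y7.
The set {a1, a2, a5, a6} has only 2 neighbours ({y4, y5}), so by Hall's theorem at most 5 of the 7 left vertices can be matched.

5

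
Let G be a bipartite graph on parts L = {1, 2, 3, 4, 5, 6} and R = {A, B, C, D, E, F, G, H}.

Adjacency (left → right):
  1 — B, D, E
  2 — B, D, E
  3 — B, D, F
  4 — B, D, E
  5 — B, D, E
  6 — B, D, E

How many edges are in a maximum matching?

One maximum matching: 1–D, 2–E, 3–F, 4–B.
The set {1, 2, 4, 5, 6} has only 3 neighbours ({B, D, E}), so by Hall's theorem at most 4 of the 6 left vertices can be matched.

4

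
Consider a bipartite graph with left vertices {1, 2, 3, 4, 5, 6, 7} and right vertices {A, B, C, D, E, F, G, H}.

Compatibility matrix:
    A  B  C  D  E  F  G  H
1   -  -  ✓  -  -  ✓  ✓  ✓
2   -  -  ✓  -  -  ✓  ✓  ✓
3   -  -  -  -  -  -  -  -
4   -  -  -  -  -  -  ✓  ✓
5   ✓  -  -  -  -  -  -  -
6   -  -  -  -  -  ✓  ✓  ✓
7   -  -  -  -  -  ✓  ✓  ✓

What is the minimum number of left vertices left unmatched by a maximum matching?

One maximum matching: 1–G, 2–C, 4–H, 5–A, 6–F.
The set {1, 2, 3, 4, 6, 7} has only 4 neighbours ({C, F, G, H}), so by Hall's theorem at most 5 of the 7 left vertices can be matched.
That matches 5 of the 7, leaving 2 unmatched; no matching can do better.

2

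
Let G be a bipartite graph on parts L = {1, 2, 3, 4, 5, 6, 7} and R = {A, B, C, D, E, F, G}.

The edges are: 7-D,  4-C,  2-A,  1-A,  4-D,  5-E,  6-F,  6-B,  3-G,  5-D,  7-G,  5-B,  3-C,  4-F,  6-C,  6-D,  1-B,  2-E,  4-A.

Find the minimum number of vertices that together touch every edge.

A maximum matching has 7 edges (e.g. 1–A, 2–E, 3–C, 4–F, 5–D, 6–B, 7–G).
By König's theorem the minimum vertex cover has the same size. One such cover is {1, 2, 3, 4, 5, 6, 7}.

7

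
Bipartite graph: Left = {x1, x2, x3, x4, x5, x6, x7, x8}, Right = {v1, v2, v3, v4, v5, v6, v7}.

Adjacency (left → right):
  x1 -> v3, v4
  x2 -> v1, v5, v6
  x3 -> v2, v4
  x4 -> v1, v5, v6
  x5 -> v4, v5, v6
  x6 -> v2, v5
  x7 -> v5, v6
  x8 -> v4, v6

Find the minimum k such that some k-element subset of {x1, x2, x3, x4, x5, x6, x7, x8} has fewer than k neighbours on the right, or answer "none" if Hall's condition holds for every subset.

5

Take S = {x2, x4, x5, x7, x8}. Its neighbourhood is {v1, v4, v5, v6}, so |N(S)| = 4 < |S| = 5.
Every subset of size less than 5 has at least as many neighbours as members, so 5 is the minimum.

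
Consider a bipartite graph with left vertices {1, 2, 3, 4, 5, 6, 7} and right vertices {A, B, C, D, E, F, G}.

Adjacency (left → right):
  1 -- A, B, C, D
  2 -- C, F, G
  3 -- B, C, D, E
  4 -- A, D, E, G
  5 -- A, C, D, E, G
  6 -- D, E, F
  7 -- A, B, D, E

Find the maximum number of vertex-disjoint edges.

One maximum matching: 1-C, 2-F, 3-E, 4-A, 5-G, 6-D, 7-B.
All 7 left vertices are matched, so no larger matching exists.

7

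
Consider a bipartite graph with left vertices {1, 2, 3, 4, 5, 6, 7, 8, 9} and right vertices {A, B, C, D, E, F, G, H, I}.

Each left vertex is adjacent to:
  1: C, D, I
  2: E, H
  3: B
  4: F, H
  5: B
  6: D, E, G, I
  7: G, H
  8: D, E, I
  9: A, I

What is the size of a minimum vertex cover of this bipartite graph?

The 8 edges 1–C, 2–H, 3–B, 4–F, 6–D, 7–G, 8–E, 9–I form a matching, so any vertex cover needs at least 8 vertices (one per matched edge).
Conversely {1, 2, 4, 6, 7, 8, 9, B} meets every edge and has exactly 8 vertices, so 8 is optimal.

8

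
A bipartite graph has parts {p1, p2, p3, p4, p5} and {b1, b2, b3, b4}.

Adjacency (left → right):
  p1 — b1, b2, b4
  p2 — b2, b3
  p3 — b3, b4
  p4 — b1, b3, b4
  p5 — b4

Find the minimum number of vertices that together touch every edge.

The 4 edges p1–b1, p2–b2, p3–b4, p4–b3 form a matching, so any vertex cover needs at least 4 vertices (one per matched edge).
Conversely {b1, b2, b3, b4} meets every edge and has exactly 4 vertices, so 4 is optimal.

4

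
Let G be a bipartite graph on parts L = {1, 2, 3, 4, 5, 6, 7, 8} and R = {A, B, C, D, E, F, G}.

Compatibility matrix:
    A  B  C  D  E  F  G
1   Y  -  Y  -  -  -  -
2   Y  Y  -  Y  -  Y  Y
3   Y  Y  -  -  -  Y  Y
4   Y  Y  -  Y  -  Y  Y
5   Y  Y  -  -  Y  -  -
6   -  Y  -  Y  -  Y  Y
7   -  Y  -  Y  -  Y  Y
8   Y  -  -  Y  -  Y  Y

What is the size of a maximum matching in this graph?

A valid assignment of size 7: 1-C, 2-D, 3-G, 4-A, 5-E, 6-F, 7-B.
The set {2, 3, 4, 6, 7, 8} has only 5 neighbours ({A, B, D, F, G}), so by Hall's theorem at most 7 of the 8 left vertices can be matched.

7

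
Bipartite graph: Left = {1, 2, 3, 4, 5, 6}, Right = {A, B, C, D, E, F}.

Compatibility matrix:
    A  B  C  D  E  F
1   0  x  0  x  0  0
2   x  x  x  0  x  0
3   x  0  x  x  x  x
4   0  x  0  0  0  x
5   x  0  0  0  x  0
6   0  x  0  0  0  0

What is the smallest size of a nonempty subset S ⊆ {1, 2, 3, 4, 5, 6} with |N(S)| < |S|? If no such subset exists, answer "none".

A matching saturating every left vertex exists, for instance 1→D, 2→E, 3→C, 4→F, 5→A, 6→B.
By Hall's marriage theorem, this means |N(S)| ≥ |S| for every subset S, so no violating subset exists.

none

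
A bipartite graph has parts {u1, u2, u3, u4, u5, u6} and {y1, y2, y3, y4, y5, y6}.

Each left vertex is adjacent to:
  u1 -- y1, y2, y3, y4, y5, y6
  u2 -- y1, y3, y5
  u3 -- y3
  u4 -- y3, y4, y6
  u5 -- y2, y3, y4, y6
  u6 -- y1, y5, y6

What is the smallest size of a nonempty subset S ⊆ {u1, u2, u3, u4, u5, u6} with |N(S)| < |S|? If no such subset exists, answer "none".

A matching saturating every left vertex exists, for instance u1→y6, u2→y5, u3→y3, u4→y4, u5→y2, u6→y1.
By Hall's marriage theorem, this means |N(S)| ≥ |S| for every subset S, so no violating subset exists.

none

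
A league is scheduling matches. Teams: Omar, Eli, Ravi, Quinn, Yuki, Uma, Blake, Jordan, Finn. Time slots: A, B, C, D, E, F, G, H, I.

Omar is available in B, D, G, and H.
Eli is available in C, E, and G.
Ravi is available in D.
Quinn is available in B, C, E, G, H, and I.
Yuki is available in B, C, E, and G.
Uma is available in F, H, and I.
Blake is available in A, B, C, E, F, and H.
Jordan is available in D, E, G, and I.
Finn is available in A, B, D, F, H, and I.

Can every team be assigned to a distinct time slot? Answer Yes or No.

One maximum matching: Omar-H, Eli-C, Ravi-D, Quinn-G, Yuki-B, Uma-F, Blake-E, Jordan-I, Finn-A.
All 9 teams are covered.

Yes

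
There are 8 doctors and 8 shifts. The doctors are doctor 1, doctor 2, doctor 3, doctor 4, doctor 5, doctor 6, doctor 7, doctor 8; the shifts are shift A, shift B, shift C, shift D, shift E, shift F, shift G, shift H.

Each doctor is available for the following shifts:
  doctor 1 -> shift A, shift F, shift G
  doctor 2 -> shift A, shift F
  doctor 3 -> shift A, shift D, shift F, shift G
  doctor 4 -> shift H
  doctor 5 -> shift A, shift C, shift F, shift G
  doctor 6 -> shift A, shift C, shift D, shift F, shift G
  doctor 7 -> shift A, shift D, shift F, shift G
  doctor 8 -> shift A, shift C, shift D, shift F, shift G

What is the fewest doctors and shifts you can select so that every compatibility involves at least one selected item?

6

The 6 edges doctor 1–shift F, doctor 2–shift A, doctor 3–shift D, doctor 4–shift H, doctor 5–shift C, doctor 6–shift G form a matching, so any vertex cover needs at least 6 vertices (one per matched edge).
Conversely {doctor 4, shift A, shift C, shift D, shift F, shift G} meets every edge and has exactly 6 vertices, so 6 is optimal.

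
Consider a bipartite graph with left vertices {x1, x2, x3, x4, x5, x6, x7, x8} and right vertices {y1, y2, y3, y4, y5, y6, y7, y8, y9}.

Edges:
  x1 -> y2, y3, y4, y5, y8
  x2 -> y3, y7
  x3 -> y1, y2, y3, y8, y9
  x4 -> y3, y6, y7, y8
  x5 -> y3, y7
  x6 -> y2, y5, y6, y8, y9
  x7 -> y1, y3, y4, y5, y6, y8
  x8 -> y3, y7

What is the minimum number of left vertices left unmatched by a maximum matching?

1

A valid assignment of size 7: x1–y4, x2–y7, x3–y1, x4–y8, x5–y3, x6–y9, x7–y6.
The set {x2, x5, x8} has only 2 neighbours ({y3, y7}), so by Hall's theorem at most 7 of the 8 left vertices can be matched.
That matches 7 of the 8, leaving 1 unmatched; no matching can do better.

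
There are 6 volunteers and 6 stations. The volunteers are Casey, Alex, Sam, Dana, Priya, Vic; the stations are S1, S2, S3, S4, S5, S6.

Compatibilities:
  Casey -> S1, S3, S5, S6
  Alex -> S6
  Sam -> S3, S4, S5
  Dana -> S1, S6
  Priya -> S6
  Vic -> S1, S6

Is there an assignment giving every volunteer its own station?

No

The set {Alex, Dana, Priya, Vic} has only 2 neighbours ({S1, S6}), so by Hall's theorem at most 4 of the 6 volunteers can be matched.
Hence no matching covers every volunteer.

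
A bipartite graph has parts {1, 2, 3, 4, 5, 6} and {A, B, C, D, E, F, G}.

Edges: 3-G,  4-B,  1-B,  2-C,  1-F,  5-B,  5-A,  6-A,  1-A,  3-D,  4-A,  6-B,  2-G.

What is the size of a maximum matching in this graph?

5

A valid assignment of size 5: 1–F, 2–C, 3–G, 4–A, 5–B.
The set {4, 5, 6} has only 2 neighbours ({A, B}), so by Hall's theorem at most 5 of the 6 left vertices can be matched.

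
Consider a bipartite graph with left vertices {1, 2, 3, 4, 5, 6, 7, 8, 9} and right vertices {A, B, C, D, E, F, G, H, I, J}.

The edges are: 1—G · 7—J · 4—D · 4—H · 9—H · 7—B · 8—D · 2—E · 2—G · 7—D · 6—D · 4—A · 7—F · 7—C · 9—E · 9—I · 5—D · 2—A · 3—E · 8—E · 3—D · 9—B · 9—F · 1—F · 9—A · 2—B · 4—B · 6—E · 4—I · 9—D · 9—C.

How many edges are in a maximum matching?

One maximum matching: 1–F, 2–B, 3–E, 4–H, 5–D, 7–J, 9–A.
The set {3, 5, 6, 8} has only 2 neighbours ({D, E}), so by Hall's theorem at most 7 of the 9 left vertices can be matched.

7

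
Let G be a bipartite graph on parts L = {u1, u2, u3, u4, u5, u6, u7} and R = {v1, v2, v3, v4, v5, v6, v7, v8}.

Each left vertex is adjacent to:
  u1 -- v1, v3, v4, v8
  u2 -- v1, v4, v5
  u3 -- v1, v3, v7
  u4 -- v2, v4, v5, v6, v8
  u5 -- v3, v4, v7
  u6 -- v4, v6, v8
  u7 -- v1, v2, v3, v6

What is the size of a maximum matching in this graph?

One maximum matching: u1→v8, u2→v1, u3→v7, u4→v6, u5→v3, u6→v4, u7→v2.
This saturates every left vertex, so 7 is the maximum.

7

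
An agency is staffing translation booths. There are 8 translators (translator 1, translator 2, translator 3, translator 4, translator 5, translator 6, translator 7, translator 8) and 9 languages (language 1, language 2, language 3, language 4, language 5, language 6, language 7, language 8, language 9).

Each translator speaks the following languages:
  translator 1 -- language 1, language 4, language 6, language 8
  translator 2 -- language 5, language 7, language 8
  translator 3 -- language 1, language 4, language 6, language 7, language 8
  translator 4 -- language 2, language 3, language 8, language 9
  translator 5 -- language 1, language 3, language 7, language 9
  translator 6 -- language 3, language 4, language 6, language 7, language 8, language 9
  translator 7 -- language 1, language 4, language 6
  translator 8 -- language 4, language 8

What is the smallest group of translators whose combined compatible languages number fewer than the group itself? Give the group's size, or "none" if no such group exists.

none

A matching saturating every translator exists, for instance translator 1→language 6, translator 2→language 5, translator 3→language 7, translator 4→language 2, translator 5→language 9, translator 6→language 3, translator 7→language 4, translator 8→language 8.
By Hall's marriage theorem, this means |N(S)| ≥ |S| for every subset S, so no violating subset exists.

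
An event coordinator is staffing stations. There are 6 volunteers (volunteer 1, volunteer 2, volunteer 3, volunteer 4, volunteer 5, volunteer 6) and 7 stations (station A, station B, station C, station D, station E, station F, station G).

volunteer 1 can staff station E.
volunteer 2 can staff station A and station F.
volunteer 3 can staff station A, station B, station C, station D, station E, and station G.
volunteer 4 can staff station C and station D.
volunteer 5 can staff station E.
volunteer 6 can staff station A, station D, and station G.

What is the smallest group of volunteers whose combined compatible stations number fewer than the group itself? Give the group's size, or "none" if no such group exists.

2

Take S = {volunteer 1, volunteer 5}. Its neighbourhood is {station E}, so |N(S)| = 1 < |S| = 2.
No single vertex violates Hall's condition since each has at least one neighbour, so 2 is the minimum.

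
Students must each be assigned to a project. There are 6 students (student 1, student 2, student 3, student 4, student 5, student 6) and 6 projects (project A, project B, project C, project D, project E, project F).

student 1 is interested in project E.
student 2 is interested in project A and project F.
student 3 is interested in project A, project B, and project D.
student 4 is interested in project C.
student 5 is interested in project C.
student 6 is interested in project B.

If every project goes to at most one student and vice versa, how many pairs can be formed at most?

5

A valid assignment of size 5: student 1-project E, student 2-project F, student 3-project A, student 4-project C, student 6-project B.
The set {student 4, student 5} has only 1 neighbour ({project C}), so by Hall's theorem at most 5 of the 6 students can be matched.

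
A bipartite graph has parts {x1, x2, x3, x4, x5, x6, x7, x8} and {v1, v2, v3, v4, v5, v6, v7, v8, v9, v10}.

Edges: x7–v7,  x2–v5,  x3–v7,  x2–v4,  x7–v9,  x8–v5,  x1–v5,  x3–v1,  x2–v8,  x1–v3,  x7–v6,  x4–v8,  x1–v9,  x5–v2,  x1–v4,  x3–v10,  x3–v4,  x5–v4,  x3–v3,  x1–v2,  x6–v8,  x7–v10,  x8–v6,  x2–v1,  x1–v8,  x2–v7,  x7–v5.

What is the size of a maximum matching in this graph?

A valid assignment of size 7: x1→v2, x2→v1, x3→v3, x4→v8, x5→v4, x7→v10, x8→v6.
The set {x4, x6} has only 1 neighbour ({v8}), so by Hall's theorem at most 7 of the 8 left vertices can be matched.

7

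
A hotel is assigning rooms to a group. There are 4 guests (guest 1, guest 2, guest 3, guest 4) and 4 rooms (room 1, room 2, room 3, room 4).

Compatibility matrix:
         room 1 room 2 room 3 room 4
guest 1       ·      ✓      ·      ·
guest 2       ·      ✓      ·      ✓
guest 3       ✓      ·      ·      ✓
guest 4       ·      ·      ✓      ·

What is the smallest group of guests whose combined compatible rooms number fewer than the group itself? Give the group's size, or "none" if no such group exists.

A matching saturating every guest exists, for instance guest 1→room 2, guest 2→room 4, guest 3→room 1, guest 4→room 3.
By Hall's marriage theorem, this means |N(S)| ≥ |S| for every subset S, so no violating subset exists.

none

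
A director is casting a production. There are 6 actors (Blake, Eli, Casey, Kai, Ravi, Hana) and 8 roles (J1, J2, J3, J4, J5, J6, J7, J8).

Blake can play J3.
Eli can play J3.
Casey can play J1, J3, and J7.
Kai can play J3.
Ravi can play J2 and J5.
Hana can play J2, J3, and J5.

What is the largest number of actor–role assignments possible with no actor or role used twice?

4

For example, pair Blake–J3, Casey–J7, Ravi–J2, Hana–J5.
The set {Blake, Eli, Kai} has only 1 neighbour ({J3}), so by Hall's theorem at most 4 of the 6 actors can be matched.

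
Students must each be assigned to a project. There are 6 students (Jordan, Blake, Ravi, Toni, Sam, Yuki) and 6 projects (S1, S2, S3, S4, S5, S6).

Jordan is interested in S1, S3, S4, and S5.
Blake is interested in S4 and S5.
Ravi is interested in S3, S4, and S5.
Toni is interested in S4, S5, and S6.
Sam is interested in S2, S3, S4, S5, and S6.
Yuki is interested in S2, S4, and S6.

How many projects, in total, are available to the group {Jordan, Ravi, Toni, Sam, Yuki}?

6

The union of neighbours of {Jordan, Ravi, Toni, Sam, Yuki} is {S1, S2, S3, S4, S5, S6}, which has 6 elements.
Since |N(S)| = 6 ≥ |S| = 5, Hall's condition holds for this subset.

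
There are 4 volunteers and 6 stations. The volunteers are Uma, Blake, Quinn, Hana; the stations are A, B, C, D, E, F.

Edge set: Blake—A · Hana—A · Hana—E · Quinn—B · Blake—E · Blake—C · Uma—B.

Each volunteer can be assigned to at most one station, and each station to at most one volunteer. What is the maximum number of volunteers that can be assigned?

3

A valid assignment of size 3: Uma→B, Blake→C, Hana→E.
The set {Uma, Quinn} has only 1 neighbour ({B}), so by Hall's theorem at most 3 of the 4 volunteers can be matched.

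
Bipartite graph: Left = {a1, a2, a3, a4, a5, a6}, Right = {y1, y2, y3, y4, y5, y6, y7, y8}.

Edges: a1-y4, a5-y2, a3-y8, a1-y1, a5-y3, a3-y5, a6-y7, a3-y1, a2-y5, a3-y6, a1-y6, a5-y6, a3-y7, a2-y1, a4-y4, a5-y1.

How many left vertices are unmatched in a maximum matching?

One maximum matching: a1-y1, a2-y5, a3-y6, a4-y4, a5-y3, a6-y7.
This saturates every left vertex, so 6 is the maximum.
That matches 6 of the 6, leaving 0 unmatched; no matching can do better.

0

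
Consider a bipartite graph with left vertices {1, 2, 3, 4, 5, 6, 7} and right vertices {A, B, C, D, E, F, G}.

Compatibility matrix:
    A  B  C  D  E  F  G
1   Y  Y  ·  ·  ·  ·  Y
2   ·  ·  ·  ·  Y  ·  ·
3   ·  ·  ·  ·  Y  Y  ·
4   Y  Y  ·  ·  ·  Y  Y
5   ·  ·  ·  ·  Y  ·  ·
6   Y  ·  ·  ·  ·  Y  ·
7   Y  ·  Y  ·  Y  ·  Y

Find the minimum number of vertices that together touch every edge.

6

{1, 3, 4, 6, 7, E} is a vertex cover of size 6: every edge has an endpoint in this set.
No smaller cover exists because 1–G, 2–E, 3–F, 4–B, 6–A, 7–C is a matching of size 6, and a cover must include an endpoint of each of these disjoint edges (König's theorem).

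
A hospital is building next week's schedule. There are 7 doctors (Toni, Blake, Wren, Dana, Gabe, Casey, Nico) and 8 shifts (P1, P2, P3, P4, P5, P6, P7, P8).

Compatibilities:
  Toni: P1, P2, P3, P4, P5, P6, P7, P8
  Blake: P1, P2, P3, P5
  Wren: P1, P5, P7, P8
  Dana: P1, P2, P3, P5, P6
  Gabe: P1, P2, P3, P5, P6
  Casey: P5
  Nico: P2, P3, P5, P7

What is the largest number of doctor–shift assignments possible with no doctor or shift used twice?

For example, pair Toni-P1, Blake-P3, Wren-P8, Dana-P6, Gabe-P2, Casey-P5, Nico-P7.
All 7 doctors are matched, so no larger matching exists.

7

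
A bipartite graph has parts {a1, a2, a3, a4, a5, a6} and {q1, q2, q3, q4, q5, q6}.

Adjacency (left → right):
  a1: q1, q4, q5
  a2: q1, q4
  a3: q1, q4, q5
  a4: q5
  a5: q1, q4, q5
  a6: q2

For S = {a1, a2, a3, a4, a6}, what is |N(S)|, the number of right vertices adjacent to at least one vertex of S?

4

The union of neighbours of {a1, a2, a3, a4, a6} is {q1, q2, q4, q5}, which has 4 elements.
Since |N(S)| = 4 < |S| = 5, Hall's condition fails for this subset.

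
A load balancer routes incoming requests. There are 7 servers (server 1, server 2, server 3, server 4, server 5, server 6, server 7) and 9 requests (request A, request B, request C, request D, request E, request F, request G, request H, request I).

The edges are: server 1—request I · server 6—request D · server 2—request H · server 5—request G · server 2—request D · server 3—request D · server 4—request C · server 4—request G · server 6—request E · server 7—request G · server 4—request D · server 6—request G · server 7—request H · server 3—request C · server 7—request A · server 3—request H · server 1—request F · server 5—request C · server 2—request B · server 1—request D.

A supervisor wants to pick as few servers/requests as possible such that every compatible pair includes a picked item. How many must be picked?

7

{server 1, server 2, server 3, server 4, server 5, server 6, server 7} is a vertex cover of size 7: every edge has an endpoint in this set.
No smaller cover exists because server 1–request F, server 2–request B, server 3–request H, server 4–request D, server 5–request C, server 6–request E, server 7–request G is a matching of size 7, and a cover must include an endpoint of each of these disjoint edges (König's theorem).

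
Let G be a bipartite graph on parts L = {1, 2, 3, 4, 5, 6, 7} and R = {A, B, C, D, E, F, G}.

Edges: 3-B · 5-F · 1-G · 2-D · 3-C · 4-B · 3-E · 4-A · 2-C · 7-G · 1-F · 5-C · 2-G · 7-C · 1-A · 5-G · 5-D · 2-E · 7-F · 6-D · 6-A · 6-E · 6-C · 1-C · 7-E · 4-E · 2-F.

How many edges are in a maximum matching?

For example, pair 1–F, 2–G, 3–B, 4–A, 5–D, 6–C, 7–E.
This saturates every left vertex, so 7 is the maximum.

7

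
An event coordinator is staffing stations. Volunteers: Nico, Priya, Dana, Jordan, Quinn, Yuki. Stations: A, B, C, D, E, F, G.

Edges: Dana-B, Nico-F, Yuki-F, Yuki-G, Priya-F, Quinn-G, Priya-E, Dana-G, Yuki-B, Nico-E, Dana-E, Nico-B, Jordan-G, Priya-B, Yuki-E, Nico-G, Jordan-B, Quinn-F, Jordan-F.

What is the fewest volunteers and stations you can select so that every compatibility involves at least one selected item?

4

{B, E, F, G} is a vertex cover of size 4: every edge has an endpoint in this set.
No smaller cover exists because Nico–G, Priya–F, Dana–E, Jordan–B is a matching of size 4, and a cover must include an endpoint of each of these disjoint edges (König's theorem).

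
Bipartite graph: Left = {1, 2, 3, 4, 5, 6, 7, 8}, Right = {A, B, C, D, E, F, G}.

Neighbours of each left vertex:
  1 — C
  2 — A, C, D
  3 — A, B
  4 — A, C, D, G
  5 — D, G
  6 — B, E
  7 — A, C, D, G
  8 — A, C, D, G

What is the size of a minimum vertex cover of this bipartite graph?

6

A maximum matching has 6 edges (e.g. 1–C, 2–A, 3–B, 4–D, 5–G, 6–E).
By König's theorem the minimum vertex cover has the same size. One such cover is {3, 6, A, C, D, G}.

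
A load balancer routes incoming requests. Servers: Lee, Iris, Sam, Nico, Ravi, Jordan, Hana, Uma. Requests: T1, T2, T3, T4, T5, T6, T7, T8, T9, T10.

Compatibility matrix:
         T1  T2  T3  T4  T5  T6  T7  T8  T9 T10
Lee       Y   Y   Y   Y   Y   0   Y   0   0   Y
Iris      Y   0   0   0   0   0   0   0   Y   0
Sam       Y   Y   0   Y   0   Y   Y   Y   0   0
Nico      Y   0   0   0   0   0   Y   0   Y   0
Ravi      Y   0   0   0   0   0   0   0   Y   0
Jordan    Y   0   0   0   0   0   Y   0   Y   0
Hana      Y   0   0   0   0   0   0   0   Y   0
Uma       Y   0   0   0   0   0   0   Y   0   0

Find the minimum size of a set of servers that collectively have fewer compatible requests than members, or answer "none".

Take S = {Iris, Ravi, Hana}. Its neighbourhood is {T1, T9}, so |N(S)| = 2 < |S| = 3.
Every subset of size less than 3 has at least as many neighbours as members, so 3 is the minimum.

3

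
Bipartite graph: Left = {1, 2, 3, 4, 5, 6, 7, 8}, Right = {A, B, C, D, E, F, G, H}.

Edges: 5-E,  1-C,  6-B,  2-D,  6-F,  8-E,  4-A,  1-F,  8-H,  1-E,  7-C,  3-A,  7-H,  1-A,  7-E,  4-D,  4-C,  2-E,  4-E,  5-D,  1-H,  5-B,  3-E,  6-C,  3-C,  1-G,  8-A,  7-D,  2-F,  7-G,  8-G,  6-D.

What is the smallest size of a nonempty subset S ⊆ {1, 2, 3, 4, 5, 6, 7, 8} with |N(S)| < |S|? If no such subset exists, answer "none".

A matching saturating every left vertex exists, for instance 1→G, 2→D, 3→C, 4→A, 5→B, 6→F, 7→H, 8→E.
By Hall's marriage theorem, this means |N(S)| ≥ |S| for every subset S, so no violating subset exists.

none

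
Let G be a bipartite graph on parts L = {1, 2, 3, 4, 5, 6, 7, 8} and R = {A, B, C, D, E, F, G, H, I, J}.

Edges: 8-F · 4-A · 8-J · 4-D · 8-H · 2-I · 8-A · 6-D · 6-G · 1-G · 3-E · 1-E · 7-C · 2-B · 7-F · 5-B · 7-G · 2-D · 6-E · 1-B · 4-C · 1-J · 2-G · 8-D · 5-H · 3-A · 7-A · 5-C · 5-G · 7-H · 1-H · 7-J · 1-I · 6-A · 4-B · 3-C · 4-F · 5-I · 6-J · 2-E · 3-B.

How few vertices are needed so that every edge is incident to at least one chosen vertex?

8

The 8 edges 1–H, 2–E, 3–C, 4–B, 5–I, 6–A, 7–G, 8–J form a matching, so any vertex cover needs at least 8 vertices (one per matched edge).
Conversely {1, 2, 3, 4, 5, 6, 7, 8} meets every edge and has exactly 8 vertices, so 8 is optimal.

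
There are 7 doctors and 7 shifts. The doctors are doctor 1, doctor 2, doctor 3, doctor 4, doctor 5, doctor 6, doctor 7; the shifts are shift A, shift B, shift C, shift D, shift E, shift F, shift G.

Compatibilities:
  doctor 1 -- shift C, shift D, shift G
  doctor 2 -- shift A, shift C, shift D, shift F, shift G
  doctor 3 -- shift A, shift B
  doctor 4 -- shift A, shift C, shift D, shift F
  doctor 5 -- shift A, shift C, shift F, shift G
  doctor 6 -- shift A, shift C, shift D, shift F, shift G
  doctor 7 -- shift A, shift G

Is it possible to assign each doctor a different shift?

No

The set {doctor 1, doctor 2, doctor 4, doctor 5, doctor 6, doctor 7} has only 5 neighbours ({shift A, shift C, shift D, shift F, shift G}), so by Hall's theorem at most 6 of the 7 doctors can be matched.
Hence no matching covers every doctor.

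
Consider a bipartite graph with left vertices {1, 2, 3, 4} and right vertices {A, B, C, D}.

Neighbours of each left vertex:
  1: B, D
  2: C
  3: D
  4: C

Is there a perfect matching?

The set {2, 4} has only 1 neighbour ({C}), so by Hall's theorem at most 3 of the 4 left vertices can be matched.
Hence no matching covers every left vertex.

No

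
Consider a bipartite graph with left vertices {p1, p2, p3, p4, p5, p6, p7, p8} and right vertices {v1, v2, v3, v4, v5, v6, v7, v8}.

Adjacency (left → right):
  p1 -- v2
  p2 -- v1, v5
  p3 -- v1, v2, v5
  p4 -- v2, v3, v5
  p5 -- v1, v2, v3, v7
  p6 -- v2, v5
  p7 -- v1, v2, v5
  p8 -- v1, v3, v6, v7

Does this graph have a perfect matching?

No

The set {p1, p2, p3, p6, p7} has only 3 neighbours ({v1, v2, v5}), so by Hall's theorem at most 6 of the 8 left vertices can be matched.
Hence no matching covers every left vertex.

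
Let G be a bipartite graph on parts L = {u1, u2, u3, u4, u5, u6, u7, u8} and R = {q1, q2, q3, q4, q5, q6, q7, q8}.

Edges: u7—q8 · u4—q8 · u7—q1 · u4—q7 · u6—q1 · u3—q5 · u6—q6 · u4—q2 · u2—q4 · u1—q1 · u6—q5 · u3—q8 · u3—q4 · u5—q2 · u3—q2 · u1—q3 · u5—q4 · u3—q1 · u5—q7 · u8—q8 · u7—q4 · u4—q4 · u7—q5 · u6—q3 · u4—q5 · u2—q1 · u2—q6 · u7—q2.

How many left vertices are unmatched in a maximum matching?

0

A valid assignment of size 8: u1–q3, u2–q6, u3–q1, u4–q7, u5–q2, u6–q5, u7–q4, u8–q8.
This saturates every left vertex, so 8 is the maximum.
That matches 8 of the 8, leaving 0 unmatched; no matching can do better.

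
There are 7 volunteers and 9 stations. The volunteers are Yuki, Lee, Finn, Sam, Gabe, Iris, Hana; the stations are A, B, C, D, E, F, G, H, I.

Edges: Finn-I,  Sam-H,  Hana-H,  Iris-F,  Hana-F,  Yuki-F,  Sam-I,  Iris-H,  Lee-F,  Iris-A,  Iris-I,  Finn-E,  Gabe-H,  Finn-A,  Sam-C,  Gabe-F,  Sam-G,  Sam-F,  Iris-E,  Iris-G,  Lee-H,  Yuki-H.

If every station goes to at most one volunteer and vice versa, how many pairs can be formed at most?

5

A valid assignment of size 5: Yuki-H, Lee-F, Finn-E, Sam-I, Iris-G.
The set {Yuki, Lee, Gabe, Hana} has only 2 neighbours ({F, H}), so by Hall's theorem at most 5 of the 7 volunteers can be matched.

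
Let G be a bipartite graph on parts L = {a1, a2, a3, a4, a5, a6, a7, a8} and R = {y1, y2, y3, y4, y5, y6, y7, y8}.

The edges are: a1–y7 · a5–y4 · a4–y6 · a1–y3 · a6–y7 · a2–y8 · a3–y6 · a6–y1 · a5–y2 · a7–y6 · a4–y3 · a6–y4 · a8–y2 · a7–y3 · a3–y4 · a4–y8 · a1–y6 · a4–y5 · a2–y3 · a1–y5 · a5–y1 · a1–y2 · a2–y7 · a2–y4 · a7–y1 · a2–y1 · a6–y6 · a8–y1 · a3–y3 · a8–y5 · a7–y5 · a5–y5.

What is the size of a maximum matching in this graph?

8

A valid assignment of size 8: a1–y2, a2–y3, a3–y4, a4–y8, a5–y5, a6–y7, a7–y6, a8–y1.
This saturates every left vertex, so 8 is the maximum.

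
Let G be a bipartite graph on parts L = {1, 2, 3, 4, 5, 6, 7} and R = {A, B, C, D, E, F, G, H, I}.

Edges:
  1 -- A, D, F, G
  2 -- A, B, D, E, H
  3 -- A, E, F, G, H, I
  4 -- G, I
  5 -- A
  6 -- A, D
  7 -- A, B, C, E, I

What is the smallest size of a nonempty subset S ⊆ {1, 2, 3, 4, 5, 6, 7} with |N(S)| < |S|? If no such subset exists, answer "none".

none

A matching saturating every left vertex exists, for instance 1→F, 2→H, 3→G, 4→I, 5→A, 6→D, 7→E.
By Hall's marriage theorem, this means |N(S)| ≥ |S| for every subset S, so no violating subset exists.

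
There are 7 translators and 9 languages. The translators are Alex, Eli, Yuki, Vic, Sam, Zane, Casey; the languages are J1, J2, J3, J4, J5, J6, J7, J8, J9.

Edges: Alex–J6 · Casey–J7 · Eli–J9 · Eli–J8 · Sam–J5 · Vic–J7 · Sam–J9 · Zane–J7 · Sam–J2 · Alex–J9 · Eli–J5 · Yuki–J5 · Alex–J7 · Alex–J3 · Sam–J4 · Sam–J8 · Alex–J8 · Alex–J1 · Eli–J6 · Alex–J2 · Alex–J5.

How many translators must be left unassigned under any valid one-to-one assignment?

2

One maximum matching: Alex→J2, Eli→J6, Yuki→J5, Vic→J7, Sam→J9.
The set {Vic, Zane, Casey} has only 1 neighbour ({J7}), so by Hall's theorem at most 5 of the 7 translators can be matched.
That matches 5 of the 7, leaving 2 unmatched; no matching can do better.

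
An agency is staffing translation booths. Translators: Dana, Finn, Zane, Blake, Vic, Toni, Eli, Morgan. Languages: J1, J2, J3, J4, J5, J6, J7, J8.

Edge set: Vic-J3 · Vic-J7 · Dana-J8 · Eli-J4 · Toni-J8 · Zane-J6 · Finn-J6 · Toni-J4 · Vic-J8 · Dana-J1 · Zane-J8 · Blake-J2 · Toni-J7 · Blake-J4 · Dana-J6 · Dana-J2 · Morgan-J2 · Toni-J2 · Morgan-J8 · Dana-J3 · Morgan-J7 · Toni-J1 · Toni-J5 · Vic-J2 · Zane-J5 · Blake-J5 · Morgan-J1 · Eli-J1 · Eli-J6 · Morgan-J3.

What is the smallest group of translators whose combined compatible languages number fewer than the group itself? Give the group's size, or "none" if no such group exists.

A matching saturating every translator exists, for instance Dana→J1, Finn→J6, Zane→J8, Blake→J5, Vic→J3, Toni→J7, Eli→J4, Morgan→J2.
By Hall's marriage theorem, this means |N(S)| ≥ |S| for every subset S, so no violating subset exists.

none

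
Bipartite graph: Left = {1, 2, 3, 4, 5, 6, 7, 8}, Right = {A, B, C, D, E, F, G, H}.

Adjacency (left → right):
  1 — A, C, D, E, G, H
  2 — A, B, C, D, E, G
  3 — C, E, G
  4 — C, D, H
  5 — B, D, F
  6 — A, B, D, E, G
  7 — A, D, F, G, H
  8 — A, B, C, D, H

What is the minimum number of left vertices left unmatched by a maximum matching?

One maximum matching: 1→E, 2→B, 3→C, 4→D, 5→F, 6→G, 7→H, 8→A.
All 8 left vertices are matched, so no larger matching exists.
That matches 8 of the 8, leaving 0 unmatched; no matching can do better.

0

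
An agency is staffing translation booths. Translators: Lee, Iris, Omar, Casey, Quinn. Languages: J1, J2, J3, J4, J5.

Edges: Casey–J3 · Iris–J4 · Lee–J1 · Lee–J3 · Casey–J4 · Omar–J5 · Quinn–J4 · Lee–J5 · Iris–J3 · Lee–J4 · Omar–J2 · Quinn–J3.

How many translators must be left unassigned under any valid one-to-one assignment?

One maximum matching: Lee→J5, Iris→J4, Omar→J2, Casey→J3.
The set {Iris, Casey, Quinn} has only 2 neighbours ({J3, J4}), so by Hall's theorem at most 4 of the 5 translators can be matched.
That matches 4 of the 5, leaving 1 unmatched; no matching can do better.

1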